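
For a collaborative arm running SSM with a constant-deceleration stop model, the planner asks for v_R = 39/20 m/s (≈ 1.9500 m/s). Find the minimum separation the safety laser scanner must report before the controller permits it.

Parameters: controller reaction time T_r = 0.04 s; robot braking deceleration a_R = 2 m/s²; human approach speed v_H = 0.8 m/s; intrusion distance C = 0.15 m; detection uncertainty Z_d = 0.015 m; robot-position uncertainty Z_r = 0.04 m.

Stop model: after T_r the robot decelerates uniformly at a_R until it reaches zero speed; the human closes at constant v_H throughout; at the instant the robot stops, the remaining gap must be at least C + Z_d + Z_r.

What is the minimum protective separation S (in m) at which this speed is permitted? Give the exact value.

S_min = 3273/1600 m = 2.0456 m

T_s = v_R/a_R = (39/20)/2 = 0.9750 s
reaction-phase robot travel = 1.9500·0.0400 = 0.0780 m
robot covers 1.9500·0.9750 − ½·2.0000·0.9750² = 0.9506 m while stopping
person approaches 0.8000·(0.0400+0.9750) = 0.8120 m
residual clearance needed = 0.1500+0.0150+0.0400 = 0.2050 m
S_min ≈ 0.0780+0.9506+0.8120+0.2050  ⇒  S_min = 3273/1600 m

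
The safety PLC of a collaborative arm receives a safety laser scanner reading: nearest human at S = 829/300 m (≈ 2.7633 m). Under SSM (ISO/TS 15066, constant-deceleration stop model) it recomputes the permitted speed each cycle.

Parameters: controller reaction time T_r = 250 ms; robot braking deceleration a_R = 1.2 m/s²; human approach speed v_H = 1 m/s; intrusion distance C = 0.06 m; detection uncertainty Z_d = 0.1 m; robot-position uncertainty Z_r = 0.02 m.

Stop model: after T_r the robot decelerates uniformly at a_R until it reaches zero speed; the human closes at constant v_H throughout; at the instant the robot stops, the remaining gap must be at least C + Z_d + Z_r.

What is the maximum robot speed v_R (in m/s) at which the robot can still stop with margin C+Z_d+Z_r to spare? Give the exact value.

v_R_max = 7/5 m/s = 1.4000 m/s

collect terms ⇒ (5/12)·v_R² + (13/12)·v_R + (-7/3) = 0
  disc = (13/12)² − 4·(5/12)·(-7/3) = 81/16 ; √disc = 9/4
  v_R = (−(13/12) + 9/4) / (2·(5/12)) = 7/5 m/s
check:
stop time T_s = (7/5)/(6/5) = 1.1667 s
reaction-phase robot travel = 1.4000·0.2500 = 0.3500 m
robot covers 1.4000·1.1667 − ½·1.2000·1.1667² = 0.8167 m while stopping
human over T_r+T_s: 1.0000·(0.2500+1.1667) = 1.4167 m
margins: 0.0600+0.1000+0.0200 = 0.1800 m
sum ≈ 0.3500+0.8167+1.4167+0.1800 ≈ 2.7633 m = S ✓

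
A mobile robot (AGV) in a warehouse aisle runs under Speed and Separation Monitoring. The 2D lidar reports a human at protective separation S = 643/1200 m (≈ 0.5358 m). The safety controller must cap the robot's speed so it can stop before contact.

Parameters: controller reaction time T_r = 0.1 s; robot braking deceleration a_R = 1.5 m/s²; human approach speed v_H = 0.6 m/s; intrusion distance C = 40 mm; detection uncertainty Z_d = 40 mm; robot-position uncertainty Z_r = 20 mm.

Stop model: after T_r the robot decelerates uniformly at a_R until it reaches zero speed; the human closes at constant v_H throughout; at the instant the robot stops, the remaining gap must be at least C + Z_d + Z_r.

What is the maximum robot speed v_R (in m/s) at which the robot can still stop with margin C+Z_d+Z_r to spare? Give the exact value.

v_R_max = 11/20 m/s = 0.5500 m/s

collect terms ⇒ (1/3)·v_R² + (1/2)·v_R + (-451/1200) = 0
  disc = (1/2)² − 4·(1/3)·(-451/1200) = 169/225 ; √disc = 13/15
  v_R = (−(1/2) + 13/15) / (2·(1/3)) = 11/20 m/s
check:
T_s = v_R/a_R = (11/20)/(3/2) = 0.3667 s
robot covers v_R·T_r = 0.5500·0.1000 = 0.0550 m before braking
braking distance = 0.5500²/(2·1.5000) = 0.1008 m
person approaches 0.6000·(0.1000+0.3667) = 0.2800 m
C+Z_d+Z_r = 0.0400+0.0400+0.0200 = 0.1000 m
sum ≈ 0.0550+0.1008+0.2800+0.1000 ≈ 0.5358 m = S ✓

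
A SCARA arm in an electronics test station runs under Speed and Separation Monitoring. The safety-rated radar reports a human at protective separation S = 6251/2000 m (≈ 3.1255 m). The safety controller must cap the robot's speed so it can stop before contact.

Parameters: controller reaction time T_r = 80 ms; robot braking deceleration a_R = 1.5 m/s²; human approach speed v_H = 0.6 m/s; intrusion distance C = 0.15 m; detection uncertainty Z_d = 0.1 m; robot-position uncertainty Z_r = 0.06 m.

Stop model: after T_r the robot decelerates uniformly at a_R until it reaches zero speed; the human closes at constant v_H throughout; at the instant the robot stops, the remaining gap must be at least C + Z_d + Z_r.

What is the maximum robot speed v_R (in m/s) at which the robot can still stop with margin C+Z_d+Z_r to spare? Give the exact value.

v_R_max = 9/4 m/s = 2.2500 m/s

quadratic (1/3)·v² + (12/25)·v + (-1107/400) = 0
  disc = (12/25)² − 4·(1/3)·(-1107/400) = 9801/2500 ; √disc = 99/50
  v_R = (−(12/25) + 99/50) / (2·(1/3)) = 9/4 m/s
check:
T_s = v_R/a_R = (9/4)/(3/2) = 1.5000 s
robot in T_r: 2.2500·0.0800 = 0.1800 m
robot covers 2.2500·1.5000 − ½·1.5000·1.5000² = 1.6875 m while stopping
person approaches 0.6000·(0.0800+1.5000) = 0.9480 m
residual clearance needed = 0.1500+0.1000+0.0600 = 0.3100 m
sum ≈ 0.1800+1.6875+0.9480+0.3100 ≈ 3.1255 m = S ✓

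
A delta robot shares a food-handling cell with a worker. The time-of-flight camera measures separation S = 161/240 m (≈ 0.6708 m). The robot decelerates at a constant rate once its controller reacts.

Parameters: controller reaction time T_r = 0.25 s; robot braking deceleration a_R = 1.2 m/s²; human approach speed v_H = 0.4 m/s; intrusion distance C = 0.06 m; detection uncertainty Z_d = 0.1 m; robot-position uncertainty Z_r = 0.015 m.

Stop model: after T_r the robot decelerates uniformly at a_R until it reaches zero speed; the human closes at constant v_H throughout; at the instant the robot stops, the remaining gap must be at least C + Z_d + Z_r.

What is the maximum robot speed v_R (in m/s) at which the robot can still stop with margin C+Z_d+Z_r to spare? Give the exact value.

at the boundary: (5/12)·v² + (7/12)·v + (-19/48) = 0
  disc = (7/12)² − 4·(5/12)·(-19/48) = 1 ; √disc = 1
  v_R = (−(7/12) + 1) / (2·(5/12)) = 1/2 m/s
check:
braking lasts T_s = (1/2)/(6/5) = 0.4167 s
robot covers v_R·T_r = 0.5000·0.2500 = 0.1250 m before braking
braking distance = 0.5000²/(2·1.2000) = 0.1042 m
person approaches 0.4000·(0.2500+0.4167) = 0.2667 m
C+Z_d+Z_r = 0.0600+0.1000+0.0150 = 0.1750 m
sum ≈ 0.1250+0.1042+0.2667+0.1750 ≈ 0.6708 m = S ✓

v_R_max = 1/2 m/s = 0.5000 m/s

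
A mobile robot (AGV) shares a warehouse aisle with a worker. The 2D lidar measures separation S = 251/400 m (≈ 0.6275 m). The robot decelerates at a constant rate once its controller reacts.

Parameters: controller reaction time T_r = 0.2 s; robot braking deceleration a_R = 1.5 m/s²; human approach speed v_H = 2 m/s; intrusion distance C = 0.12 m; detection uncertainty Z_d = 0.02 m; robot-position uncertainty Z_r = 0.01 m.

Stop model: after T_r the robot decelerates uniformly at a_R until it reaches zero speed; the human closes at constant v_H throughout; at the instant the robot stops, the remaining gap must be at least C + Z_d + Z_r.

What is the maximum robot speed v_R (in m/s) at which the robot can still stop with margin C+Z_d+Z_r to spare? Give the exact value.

collect terms ⇒ (1/3)·v_R² + (23/15)·v_R + (-31/400) = 0
  disc = (23/15)² − 4·(1/3)·(-31/400) = 2209/900 ; √disc = 47/30
  v_R = (−(23/15) + 47/30) / (2·(1/3)) = 1/20 m/s
check:
T_s = v_R/a_R = (1/20)/(3/2) = 0.0333 s
robot covers v_R·T_r = 0.0500·0.2000 = 0.0100 m before braking
robot under decel: 0.0500²/(2·1.5000) = 0.0008 m
person approaches 2.0000·(0.2000+0.0333) = 0.4667 m
margins: 0.1200+0.0200+0.0100 = 0.1500 m
sum ≈ 0.0100+0.0008+0.4667+0.1500 ≈ 0.6275 m = S ✓

v_R_max = 1/20 m/s = 0.0500 m/s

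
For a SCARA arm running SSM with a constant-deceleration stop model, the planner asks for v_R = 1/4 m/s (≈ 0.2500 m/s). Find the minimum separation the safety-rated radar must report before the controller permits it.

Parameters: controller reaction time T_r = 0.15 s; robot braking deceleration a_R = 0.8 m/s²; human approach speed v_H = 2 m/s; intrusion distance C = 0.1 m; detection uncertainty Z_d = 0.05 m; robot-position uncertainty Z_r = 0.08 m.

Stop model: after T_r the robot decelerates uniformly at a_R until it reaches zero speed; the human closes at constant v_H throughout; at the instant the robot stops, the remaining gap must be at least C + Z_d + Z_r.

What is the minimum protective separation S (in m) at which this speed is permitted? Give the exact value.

T_s = v_R/a_R = (1/4)/(4/5) = 0.3125 s
robot covers v_R·T_r = 0.2500·0.1500 = 0.0375 m before braking
robot covers 0.2500·0.3125 − ½·0.8000·0.3125² = 0.0391 m while stopping
person approaches 2.0000·(0.1500+0.3125) = 0.9250 m
C+Z_d+Z_r = 0.1000+0.0500+0.0800 = 0.2300 m
S_min ≈ 0.0375+0.0391+0.9250+0.2300  ⇒  S_min = 3941/3200 m

S_min = 3941/3200 m = 1.2316 m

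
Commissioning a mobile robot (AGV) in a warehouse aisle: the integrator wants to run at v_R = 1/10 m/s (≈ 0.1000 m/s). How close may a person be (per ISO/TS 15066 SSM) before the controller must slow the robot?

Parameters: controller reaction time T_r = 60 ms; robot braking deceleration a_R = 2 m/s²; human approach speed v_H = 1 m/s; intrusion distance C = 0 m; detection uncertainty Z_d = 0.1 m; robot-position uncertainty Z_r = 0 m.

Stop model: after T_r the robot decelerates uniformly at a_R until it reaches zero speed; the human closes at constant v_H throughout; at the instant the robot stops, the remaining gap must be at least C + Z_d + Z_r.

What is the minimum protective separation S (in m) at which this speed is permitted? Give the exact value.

S_min = 437/2000 m = 0.2185 m

braking lasts T_s = (1/10)/2 = 0.0500 s
robot covers v_R·T_r = 0.1000·0.0600 = 0.0060 m before braking
robot under decel: 0.1000²/(2·2.0000) = 0.0025 m
human closes 1.0000·0.1100 = 0.1100 m
C+Z_d+Z_r = 0.0000+0.1000+0.0000 = 0.1000 m
S_min ≈ 0.0060+0.0025+0.1100+0.1000  ⇒  S_min = 437/2000 m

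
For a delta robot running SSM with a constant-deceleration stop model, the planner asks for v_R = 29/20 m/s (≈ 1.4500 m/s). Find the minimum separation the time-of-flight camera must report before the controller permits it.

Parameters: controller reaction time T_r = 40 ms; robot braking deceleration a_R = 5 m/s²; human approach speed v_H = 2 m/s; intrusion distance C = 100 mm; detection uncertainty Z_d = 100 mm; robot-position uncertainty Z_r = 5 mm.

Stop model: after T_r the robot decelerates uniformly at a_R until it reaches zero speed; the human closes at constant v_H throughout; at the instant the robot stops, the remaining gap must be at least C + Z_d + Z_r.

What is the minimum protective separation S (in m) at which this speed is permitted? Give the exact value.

stop time T_s = (29/20)/5 = 0.2900 s
robot covers v_R·T_r = 1.4500·0.0400 = 0.0580 m before braking
robot covers 1.4500·0.2900 − ½·5.0000·0.2900² = 0.2102 m while stopping
person approaches 2.0000·(0.0400+0.2900) = 0.6600 m
residual clearance needed = 0.1000+0.1000+0.0050 = 0.2050 m
S_min ≈ 0.0580+0.2102+0.6600+0.2050  ⇒  S_min = 4533/4000 m

S_min = 4533/4000 m = 1.1333 m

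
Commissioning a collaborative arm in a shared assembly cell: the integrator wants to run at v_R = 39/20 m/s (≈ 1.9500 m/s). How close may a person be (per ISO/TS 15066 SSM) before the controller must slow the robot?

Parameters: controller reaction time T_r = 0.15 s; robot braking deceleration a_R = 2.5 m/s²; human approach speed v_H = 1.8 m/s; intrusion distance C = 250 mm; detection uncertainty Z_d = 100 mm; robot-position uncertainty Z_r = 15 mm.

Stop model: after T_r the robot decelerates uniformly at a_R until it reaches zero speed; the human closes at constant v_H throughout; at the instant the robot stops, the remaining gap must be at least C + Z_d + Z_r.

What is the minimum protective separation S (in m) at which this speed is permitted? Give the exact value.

S_min = 773/250 m = 3.0920 m

T_s = v_R/a_R = (39/20)/(5/2) = 0.7800 s
robot covers v_R·T_r = 1.9500·0.1500 = 0.2925 m before braking
robot under decel: 1.9500²/(2·2.5000) = 0.7605 m
person approaches 1.8000·(0.1500+0.7800) = 1.6740 m
C+Z_d+Z_r = 0.2500+0.1000+0.0150 = 0.3650 m
S_min ≈ 0.2925+0.7605+1.6740+0.3650  ⇒  S_min = 773/250 m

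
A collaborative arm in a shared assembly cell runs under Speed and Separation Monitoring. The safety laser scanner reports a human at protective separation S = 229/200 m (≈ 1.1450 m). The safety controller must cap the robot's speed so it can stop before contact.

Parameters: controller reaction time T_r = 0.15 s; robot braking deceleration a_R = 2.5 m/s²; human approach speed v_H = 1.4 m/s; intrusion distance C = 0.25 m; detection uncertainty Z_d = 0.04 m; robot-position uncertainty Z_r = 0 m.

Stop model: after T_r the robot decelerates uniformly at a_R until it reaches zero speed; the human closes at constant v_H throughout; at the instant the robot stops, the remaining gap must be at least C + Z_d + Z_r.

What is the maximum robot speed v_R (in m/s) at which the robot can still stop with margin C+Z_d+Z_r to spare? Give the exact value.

v_R_max = 3/4 m/s = 0.7500 m/s

collect terms ⇒ (1/5)·v_R² + (71/100)·v_R + (-129/200) = 0
  disc = (71/100)² − 4·(1/5)·(-129/200) = 10201/10000 ; √disc = 101/100
  v_R = (−(71/100) + 101/100) / (2·(1/5)) = 3/4 m/s
check:
stop time T_s = (3/4)/(5/2) = 0.3000 s
robot in T_r: 0.7500·0.1500 = 0.1125 m
braking distance = 0.7500²/(2·2.5000) = 0.1125 m
person approaches 1.4000·(0.1500+0.3000) = 0.6300 m
margins: 0.2500+0.0400+0.0000 = 0.2900 m
sum ≈ 0.1125+0.1125+0.6300+0.2900 ≈ 1.1450 m = S ✓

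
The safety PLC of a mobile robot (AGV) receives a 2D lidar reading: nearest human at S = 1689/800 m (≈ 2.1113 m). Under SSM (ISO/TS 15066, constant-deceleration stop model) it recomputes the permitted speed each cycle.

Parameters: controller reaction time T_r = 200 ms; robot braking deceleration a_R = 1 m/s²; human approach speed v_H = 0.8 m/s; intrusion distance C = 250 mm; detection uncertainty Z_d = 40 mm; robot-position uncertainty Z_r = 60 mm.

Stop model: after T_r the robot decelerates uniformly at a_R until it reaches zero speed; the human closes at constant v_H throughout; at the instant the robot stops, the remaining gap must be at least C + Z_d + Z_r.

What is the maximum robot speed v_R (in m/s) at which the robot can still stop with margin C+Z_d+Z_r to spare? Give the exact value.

collect terms ⇒ (1/2)·v_R² + (1)·v_R + (-1281/800) = 0
  disc = (1)² − 4·(1/2)·(-1281/800) = 1681/400 ; √disc = 41/20
  v_R = (−(1) + 41/20) / (2·(1/2)) = 21/20 m/s
check:
stop time T_s = (21/20)/1 = 1.0500 s
robot covers v_R·T_r = 1.0500·0.2000 = 0.2100 m before braking
robot under decel: 1.0500²/(2·1.0000) = 0.5513 m
human over T_r+T_s: 0.8000·(0.2000+1.0500) = 1.0000 m
C+Z_d+Z_r = 0.2500+0.0400+0.0600 = 0.3500 m
sum ≈ 0.2100+0.5513+1.0000+0.3500 ≈ 2.1113 m = S ✓

v_R_max = 21/20 m/s = 1.0500 m/s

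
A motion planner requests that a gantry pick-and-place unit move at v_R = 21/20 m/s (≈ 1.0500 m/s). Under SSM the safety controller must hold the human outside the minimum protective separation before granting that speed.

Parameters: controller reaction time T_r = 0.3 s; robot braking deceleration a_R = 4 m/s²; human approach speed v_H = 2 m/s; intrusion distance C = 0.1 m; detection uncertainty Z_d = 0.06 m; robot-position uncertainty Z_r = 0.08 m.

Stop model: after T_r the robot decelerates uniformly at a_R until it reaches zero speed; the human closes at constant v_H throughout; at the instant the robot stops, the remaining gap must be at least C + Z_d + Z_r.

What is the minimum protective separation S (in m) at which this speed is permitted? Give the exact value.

T_s = v_R/a_R = (21/20)/4 = 0.2625 s
robot covers v_R·T_r = 1.0500·0.3000 = 0.3150 m before braking
robot under decel: 1.0500²/(2·4.0000) = 0.1378 m
human closes 2.0000·0.5625 = 1.1250 m
C+Z_d+Z_r = 0.1000+0.0600+0.0800 = 0.2400 m
S_min ≈ 0.3150+0.1378+1.1250+0.2400  ⇒  S_min = 5817/3200 m

S_min = 5817/3200 m = 1.8178 m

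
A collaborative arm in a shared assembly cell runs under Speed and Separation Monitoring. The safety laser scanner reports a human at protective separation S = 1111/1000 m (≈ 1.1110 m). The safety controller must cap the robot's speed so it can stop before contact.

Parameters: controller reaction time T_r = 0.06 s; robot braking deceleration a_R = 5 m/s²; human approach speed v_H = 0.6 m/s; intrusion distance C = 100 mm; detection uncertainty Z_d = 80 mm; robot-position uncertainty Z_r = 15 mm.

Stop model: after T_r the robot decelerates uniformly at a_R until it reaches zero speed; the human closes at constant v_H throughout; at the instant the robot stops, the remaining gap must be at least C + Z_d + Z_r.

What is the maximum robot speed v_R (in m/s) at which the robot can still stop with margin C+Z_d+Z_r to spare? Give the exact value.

v_R_max = 11/5 m/s = 2.2000 m/s

at the boundary: (1/10)·v² + (9/50)·v + (-22/25) = 0
  disc = (9/50)² − 4·(1/10)·(-22/25) = 961/2500 ; √disc = 31/50
  v_R = (−(9/50) + 31/50) / (2·(1/10)) = 11/5 m/s
check:
braking lasts T_s = (11/5)/5 = 0.4400 s
reaction-phase robot travel = 2.2000·0.0600 = 0.1320 m
robot covers 2.2000·0.4400 − ½·5.0000·0.4400² = 0.4840 m while stopping
person approaches 0.6000·(0.0600+0.4400) = 0.3000 m
C+Z_d+Z_r = 0.1000+0.0800+0.0150 = 0.1950 m
sum ≈ 0.1320+0.4840+0.3000+0.1950 ≈ 1.1110 m = S ✓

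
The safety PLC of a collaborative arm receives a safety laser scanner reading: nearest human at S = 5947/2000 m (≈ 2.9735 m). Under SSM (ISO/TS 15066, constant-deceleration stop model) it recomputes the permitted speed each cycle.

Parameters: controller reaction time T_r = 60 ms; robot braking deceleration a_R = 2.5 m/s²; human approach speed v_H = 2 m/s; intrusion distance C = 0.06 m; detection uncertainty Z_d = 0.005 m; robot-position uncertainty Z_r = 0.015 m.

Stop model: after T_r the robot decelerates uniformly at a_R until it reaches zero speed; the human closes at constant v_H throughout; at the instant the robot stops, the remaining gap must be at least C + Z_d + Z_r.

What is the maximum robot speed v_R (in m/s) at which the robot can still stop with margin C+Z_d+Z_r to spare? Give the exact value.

v_R_max = 43/20 m/s = 2.1500 m/s

at the boundary: (1/5)·v² + (43/50)·v + (-5547/2000) = 0
  disc = (43/50)² − 4·(1/5)·(-5547/2000) = 1849/625 ; √disc = 43/25
  v_R = (−(43/50) + 43/25) / (2·(1/5)) = 43/20 m/s
check:
stop time T_s = (43/20)/(5/2) = 0.8600 s
robot in T_r: 2.1500·0.0600 = 0.1290 m
robot under decel: 2.1500²/(2·2.5000) = 0.9245 m
human closes 2.0000·0.9200 = 1.8400 m
margins: 0.0600+0.0050+0.0150 = 0.0800 m
sum ≈ 0.1290+0.9245+1.8400+0.0800 ≈ 2.9735 m = S ✓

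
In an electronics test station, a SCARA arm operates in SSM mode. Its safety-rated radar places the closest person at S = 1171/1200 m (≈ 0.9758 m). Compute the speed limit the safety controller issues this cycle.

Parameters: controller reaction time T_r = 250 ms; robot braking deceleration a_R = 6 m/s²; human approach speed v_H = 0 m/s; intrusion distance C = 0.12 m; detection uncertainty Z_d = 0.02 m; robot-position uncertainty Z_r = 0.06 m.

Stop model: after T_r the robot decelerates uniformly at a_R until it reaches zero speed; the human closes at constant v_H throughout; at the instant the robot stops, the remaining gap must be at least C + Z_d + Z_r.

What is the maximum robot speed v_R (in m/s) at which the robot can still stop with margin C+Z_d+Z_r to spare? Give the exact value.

at the boundary: (1/12)·v² + (1/4)·v + (-931/1200) = 0
  disc = (1/4)² − 4·(1/12)·(-931/1200) = 289/900 ; √disc = 17/30
  v_R = (−(1/4) + 17/30) / (2·(1/12)) = 19/10 m/s
check:
T_s = v_R/a_R = (19/10)/6 = 0.3167 s
reaction-phase robot travel = 1.9000·0.2500 = 0.4750 m
robot covers 1.9000·0.3167 − ½·6.0000·0.3167² = 0.3008 m while stopping
human closes 0.0000·0.5667 = 0.0000 m
C+Z_d+Z_r = 0.1200+0.0200+0.0600 = 0.2000 m
sum ≈ 0.4750+0.3008+0.0000+0.2000 ≈ 0.9758 m = S ✓

v_R_max = 19/10 m/s = 1.9000 m/s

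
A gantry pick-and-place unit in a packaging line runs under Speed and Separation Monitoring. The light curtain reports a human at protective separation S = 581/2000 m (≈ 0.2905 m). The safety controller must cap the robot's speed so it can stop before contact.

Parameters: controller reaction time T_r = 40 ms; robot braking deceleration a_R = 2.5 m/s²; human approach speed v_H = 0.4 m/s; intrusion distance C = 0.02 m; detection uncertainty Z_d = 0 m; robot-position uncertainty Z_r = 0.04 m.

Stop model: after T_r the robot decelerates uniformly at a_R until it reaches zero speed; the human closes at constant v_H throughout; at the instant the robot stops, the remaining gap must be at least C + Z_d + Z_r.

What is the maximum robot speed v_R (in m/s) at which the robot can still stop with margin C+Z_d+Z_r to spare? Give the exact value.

v_R_max = 13/20 m/s = 0.6500 m/s

quadratic (1/5)·v² + (1/5)·v + (-429/2000) = 0
  disc = (1/5)² − 4·(1/5)·(-429/2000) = 529/2500 ; √disc = 23/50
  v_R = (−(1/5) + 23/50) / (2·(1/5)) = 13/20 m/s
check:
stop time T_s = (13/20)/(5/2) = 0.2600 s
robot covers v_R·T_r = 0.6500·0.0400 = 0.0260 m before braking
robot covers 0.6500·0.2600 − ½·2.5000·0.2600² = 0.0845 m while stopping
human over T_r+T_s: 0.4000·(0.0400+0.2600) = 0.1200 m
C+Z_d+Z_r = 0.0200+0.0000+0.0400 = 0.0600 m
sum ≈ 0.0260+0.0845+0.1200+0.0600 ≈ 0.2905 m = S ✓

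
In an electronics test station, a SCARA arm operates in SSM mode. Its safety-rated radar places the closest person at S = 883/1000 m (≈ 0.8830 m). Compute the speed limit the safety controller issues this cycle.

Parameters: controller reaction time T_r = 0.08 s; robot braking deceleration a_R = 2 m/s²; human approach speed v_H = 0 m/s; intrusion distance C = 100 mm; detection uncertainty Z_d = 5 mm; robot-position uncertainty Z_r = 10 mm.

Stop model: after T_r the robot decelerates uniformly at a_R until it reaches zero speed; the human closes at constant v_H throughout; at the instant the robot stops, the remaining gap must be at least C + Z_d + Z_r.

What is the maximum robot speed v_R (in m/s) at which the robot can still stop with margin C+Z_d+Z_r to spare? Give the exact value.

v_R_max = 8/5 m/s = 1.6000 m/s

collect terms ⇒ (1/4)·v_R² + (2/25)·v_R + (-96/125) = 0
  disc = (2/25)² − 4·(1/4)·(-96/125) = 484/625 ; √disc = 22/25
  v_R = (−(2/25) + 22/25) / (2·(1/4)) = 8/5 m/s
check:
braking lasts T_s = (8/5)/2 = 0.8000 s
reaction-phase robot travel = 1.6000·0.0800 = 0.1280 m
robot under decel: 1.6000²/(2·2.0000) = 0.6400 m
human closes 0.0000·0.8800 = 0.0000 m
C+Z_d+Z_r = 0.1000+0.0050+0.0100 = 0.1150 m
sum ≈ 0.1280+0.6400+0.0000+0.1150 ≈ 0.8830 m = S ✓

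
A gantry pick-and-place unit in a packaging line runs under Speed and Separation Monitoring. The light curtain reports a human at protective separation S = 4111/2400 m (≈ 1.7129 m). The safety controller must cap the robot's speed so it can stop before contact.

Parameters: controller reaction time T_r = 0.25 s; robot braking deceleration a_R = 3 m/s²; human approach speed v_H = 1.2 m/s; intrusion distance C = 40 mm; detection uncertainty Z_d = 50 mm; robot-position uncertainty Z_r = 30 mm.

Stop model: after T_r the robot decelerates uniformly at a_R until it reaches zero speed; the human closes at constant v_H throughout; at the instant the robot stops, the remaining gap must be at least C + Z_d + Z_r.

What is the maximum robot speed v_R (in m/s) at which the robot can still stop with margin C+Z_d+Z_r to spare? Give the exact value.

v_R_max = 29/20 m/s = 1.4500 m/s

quadratic (1/6)·v² + (13/20)·v + (-3103/2400) = 0
  disc = (13/20)² − 4·(1/6)·(-3103/2400) = 289/225 ; √disc = 17/15
  v_R = (−(13/20) + 17/15) / (2·(1/6)) = 29/20 m/s
check:
stop time T_s = (29/20)/3 = 0.4833 s
reaction-phase robot travel = 1.4500·0.2500 = 0.3625 m
robot under decel: 1.4500²/(2·3.0000) = 0.3504 m
human over T_r+T_s: 1.2000·(0.2500+0.4833) = 0.8800 m
residual clearance needed = 0.0400+0.0500+0.0300 = 0.1200 m
sum ≈ 0.3625+0.3504+0.8800+0.1200 ≈ 1.7129 m = S ✓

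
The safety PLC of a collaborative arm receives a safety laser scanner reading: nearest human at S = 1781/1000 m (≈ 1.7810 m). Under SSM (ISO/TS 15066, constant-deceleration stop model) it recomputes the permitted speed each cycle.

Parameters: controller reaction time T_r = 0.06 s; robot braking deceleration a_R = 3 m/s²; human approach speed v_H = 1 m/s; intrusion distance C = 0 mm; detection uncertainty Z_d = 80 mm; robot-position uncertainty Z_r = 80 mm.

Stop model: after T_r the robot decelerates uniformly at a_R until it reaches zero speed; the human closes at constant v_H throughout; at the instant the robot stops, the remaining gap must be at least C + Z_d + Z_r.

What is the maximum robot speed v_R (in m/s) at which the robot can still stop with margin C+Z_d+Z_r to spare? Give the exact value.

quadratic (1/6)·v² + (59/150)·v + (-1561/1000) = 0
  disc = (59/150)² − 4·(1/6)·(-1561/1000) = 6724/5625 ; √disc = 82/75
  v_R = (−(59/150) + 82/75) / (2·(1/6)) = 21/10 m/s
check:
braking lasts T_s = (21/10)/3 = 0.7000 s
robot covers v_R·T_r = 2.1000·0.0600 = 0.1260 m before braking
robot under decel: 2.1000²/(2·3.0000) = 0.7350 m
person approaches 1.0000·(0.0600+0.7000) = 0.7600 m
residual clearance needed = 0.0000+0.0800+0.0800 = 0.1600 m
sum ≈ 0.1260+0.7350+0.7600+0.1600 ≈ 1.7810 m = S ✓

v_R_max = 21/10 m/s = 2.1000 m/s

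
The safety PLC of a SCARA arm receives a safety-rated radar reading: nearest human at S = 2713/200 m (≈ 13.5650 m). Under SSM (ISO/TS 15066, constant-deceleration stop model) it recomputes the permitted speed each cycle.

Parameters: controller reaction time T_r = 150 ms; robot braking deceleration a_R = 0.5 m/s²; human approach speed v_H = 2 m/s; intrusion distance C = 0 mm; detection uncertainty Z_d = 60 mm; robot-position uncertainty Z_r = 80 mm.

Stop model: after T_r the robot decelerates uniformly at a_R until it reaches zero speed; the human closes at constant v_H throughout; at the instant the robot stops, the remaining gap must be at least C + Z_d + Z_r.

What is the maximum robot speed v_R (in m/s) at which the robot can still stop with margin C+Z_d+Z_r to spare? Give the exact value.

v_R_max = 21/10 m/s = 2.1000 m/s

at the boundary: (1)·v² + (83/20)·v + (-105/8) = 0
  disc = (83/20)² − 4·(1)·(-105/8) = 27889/400 ; √disc = 167/20
  v_R = (−(83/20) + 167/20) / (2·(1)) = 21/10 m/s
check:
braking lasts T_s = (21/10)/(1/2) = 4.2000 s
robot in T_r: 2.1000·0.1500 = 0.3150 m
robot under decel: 2.1000²/(2·0.5000) = 4.4100 m
human over T_r+T_s: 2.0000·(0.1500+4.2000) = 8.7000 m
C+Z_d+Z_r = 0.0000+0.0600+0.0800 = 0.1400 m
sum ≈ 0.3150+4.4100+8.7000+0.1400 ≈ 13.5650 m = S ✓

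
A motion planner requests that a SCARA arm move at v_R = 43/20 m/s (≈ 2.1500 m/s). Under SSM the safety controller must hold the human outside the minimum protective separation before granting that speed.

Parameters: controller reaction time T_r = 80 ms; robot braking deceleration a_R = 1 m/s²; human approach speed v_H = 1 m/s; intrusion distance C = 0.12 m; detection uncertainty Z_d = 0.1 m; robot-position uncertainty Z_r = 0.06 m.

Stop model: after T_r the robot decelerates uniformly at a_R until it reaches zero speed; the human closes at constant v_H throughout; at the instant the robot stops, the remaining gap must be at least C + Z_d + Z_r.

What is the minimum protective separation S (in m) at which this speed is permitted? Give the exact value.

S_min = 19973/4000 m = 4.9932 m

braking lasts T_s = (43/20)/1 = 2.1500 s
robot in T_r: 2.1500·0.0800 = 0.1720 m
robot under decel: 2.1500²/(2·1.0000) = 2.3112 m
human over T_r+T_s: 1.0000·(0.0800+2.1500) = 2.2300 m
residual clearance needed = 0.1200+0.1000+0.0600 = 0.2800 m
S_min ≈ 0.1720+2.3112+2.2300+0.2800  ⇒  S_min = 19973/4000 m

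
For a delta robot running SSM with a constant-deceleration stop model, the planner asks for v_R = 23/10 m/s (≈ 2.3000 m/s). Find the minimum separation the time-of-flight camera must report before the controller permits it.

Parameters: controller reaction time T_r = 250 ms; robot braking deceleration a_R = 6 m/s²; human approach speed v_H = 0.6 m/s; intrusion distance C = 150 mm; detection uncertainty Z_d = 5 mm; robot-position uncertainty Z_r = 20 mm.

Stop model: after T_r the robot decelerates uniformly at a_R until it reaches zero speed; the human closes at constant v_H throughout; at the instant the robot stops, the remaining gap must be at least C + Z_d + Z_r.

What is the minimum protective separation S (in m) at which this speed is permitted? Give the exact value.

T_s = v_R/a_R = (23/10)/6 = 0.3833 s
reaction-phase robot travel = 2.3000·0.2500 = 0.5750 m
braking distance = 2.3000²/(2·6.0000) = 0.4408 m
human closes 0.6000·0.6333 = 0.3800 m
residual clearance needed = 0.1500+0.0050+0.0200 = 0.1750 m
S_min ≈ 0.5750+0.4408+0.3800+0.1750  ⇒  S_min = 377/240 m

S_min = 377/240 m = 1.5708 m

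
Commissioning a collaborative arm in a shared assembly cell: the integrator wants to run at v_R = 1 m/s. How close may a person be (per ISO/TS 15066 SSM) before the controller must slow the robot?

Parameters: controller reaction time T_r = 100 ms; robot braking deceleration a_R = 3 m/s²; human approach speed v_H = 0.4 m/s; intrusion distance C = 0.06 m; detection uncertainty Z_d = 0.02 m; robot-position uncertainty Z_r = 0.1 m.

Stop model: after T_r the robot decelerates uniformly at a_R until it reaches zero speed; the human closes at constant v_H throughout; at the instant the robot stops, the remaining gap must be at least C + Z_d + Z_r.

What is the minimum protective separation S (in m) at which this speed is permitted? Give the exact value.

braking lasts T_s = 1/3 = 0.3333 s
reaction-phase robot travel = 1.0000·0.1000 = 0.1000 m
robot covers 1.0000·0.3333 − ½·3.0000·0.3333² = 0.1667 m while stopping
human over T_r+T_s: 0.4000·(0.1000+0.3333) = 0.1733 m
margins: 0.0600+0.0200+0.1000 = 0.1800 m
S_min ≈ 0.1000+0.1667+0.1733+0.1800  ⇒  S_min = 31/50 m

S_min = 31/50 m = 0.6200 m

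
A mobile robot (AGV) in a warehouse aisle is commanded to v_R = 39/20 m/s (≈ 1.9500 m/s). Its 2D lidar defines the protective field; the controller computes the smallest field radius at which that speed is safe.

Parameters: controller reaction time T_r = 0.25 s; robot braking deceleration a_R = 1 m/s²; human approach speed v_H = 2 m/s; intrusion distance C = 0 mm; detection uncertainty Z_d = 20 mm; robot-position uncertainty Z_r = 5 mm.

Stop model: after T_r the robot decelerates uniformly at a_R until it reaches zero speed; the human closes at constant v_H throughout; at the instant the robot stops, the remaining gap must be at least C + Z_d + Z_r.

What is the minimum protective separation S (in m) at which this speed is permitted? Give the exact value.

S_min = 5451/800 m = 6.8137 m

braking lasts T_s = (39/20)/1 = 1.9500 s
reaction-phase robot travel = 1.9500·0.2500 = 0.4875 m
braking distance = 1.9500²/(2·1.0000) = 1.9013 m
human over T_r+T_s: 2.0000·(0.2500+1.9500) = 4.4000 m
margins: 0.0000+0.0200+0.0050 = 0.0250 m
S_min ≈ 0.4875+1.9013+4.4000+0.0250  ⇒  S_min = 5451/800 m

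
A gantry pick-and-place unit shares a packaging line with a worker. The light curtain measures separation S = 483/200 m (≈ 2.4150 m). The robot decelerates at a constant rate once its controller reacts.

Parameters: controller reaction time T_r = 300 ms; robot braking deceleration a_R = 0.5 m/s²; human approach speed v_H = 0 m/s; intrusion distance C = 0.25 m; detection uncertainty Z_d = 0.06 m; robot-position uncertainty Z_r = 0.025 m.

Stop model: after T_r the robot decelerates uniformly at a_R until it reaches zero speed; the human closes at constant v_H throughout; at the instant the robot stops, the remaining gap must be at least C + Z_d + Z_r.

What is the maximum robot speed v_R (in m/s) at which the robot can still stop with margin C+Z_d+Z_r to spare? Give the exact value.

v_R_max = 13/10 m/s = 1.3000 m/s

at the boundary: (1)·v² + (3/10)·v + (-52/25) = 0
  disc = (3/10)² − 4·(1)·(-52/25) = 841/100 ; √disc = 29/10
  v_R = (−(3/10) + 29/10) / (2·(1)) = 13/10 m/s
check:
braking lasts T_s = (13/10)/(1/2) = 2.6000 s
reaction-phase robot travel = 1.3000·0.3000 = 0.3900 m
braking distance = 1.3000²/(2·0.5000) = 1.6900 m
human over T_r+T_s: 0.0000·(0.3000+2.6000) = 0.0000 m
margins: 0.2500+0.0600+0.0250 = 0.3350 m
sum ≈ 0.3900+1.6900+0.0000+0.3350 ≈ 2.4150 m = S ✓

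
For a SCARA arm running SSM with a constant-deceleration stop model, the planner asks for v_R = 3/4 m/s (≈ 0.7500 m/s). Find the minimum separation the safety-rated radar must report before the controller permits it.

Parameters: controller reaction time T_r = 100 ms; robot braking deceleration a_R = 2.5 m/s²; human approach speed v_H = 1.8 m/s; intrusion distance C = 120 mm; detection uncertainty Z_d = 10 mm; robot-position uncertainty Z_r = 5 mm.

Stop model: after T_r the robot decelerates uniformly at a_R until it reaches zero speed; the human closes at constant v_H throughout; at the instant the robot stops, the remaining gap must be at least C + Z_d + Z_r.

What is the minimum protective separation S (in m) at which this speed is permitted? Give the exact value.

S_min = 417/400 m = 1.0425 m

T_s = v_R/a_R = (3/4)/(5/2) = 0.3000 s
robot in T_r: 0.7500·0.1000 = 0.0750 m
robot under decel: 0.7500²/(2·2.5000) = 0.1125 m
person approaches 1.8000·(0.1000+0.3000) = 0.7200 m
residual clearance needed = 0.1200+0.0100+0.0050 = 0.1350 m
S_min ≈ 0.0750+0.1125+0.7200+0.1350  ⇒  S_min = 417/400 m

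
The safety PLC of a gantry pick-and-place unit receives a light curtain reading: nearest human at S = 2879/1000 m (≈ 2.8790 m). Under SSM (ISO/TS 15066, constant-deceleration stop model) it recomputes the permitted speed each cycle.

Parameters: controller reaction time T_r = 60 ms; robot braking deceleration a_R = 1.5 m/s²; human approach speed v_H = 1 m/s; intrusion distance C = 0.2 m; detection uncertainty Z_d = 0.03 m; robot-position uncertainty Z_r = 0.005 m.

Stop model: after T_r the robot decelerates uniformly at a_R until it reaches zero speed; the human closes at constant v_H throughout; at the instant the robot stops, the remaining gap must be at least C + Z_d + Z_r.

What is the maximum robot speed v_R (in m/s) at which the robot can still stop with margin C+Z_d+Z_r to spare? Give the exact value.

v_R_max = 19/10 m/s = 1.9000 m/s

at the boundary: (1/3)·v² + (109/150)·v + (-323/125) = 0
  disc = (109/150)² − 4·(1/3)·(-323/125) = 89401/22500 ; √disc = 299/150
  v_R = (−(109/150) + 299/150) / (2·(1/3)) = 19/10 m/s
check:
braking lasts T_s = (19/10)/(3/2) = 1.2667 s
robot covers v_R·T_r = 1.9000·0.0600 = 0.1140 m before braking
braking distance = 1.9000²/(2·1.5000) = 1.2033 m
human over T_r+T_s: 1.0000·(0.0600+1.2667) = 1.3267 m
margins: 0.2000+0.0300+0.0050 = 0.2350 m
sum ≈ 0.1140+1.2033+1.3267+0.2350 ≈ 2.8790 m = S ✓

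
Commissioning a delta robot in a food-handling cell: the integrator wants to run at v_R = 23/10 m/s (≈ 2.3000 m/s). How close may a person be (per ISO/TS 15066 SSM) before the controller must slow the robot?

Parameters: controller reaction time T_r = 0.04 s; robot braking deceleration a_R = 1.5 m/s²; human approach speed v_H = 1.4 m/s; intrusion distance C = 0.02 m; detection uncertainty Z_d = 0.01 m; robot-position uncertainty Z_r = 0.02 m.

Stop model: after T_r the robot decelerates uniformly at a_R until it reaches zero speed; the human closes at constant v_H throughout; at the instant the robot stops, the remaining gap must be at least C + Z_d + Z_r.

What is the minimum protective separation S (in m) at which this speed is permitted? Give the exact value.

S_min = 1027/250 m = 4.1080 m

T_s = v_R/a_R = (23/10)/(3/2) = 1.5333 s
reaction-phase robot travel = 2.3000·0.0400 = 0.0920 m
robot under decel: 2.3000²/(2·1.5000) = 1.7633 m
human over T_r+T_s: 1.4000·(0.0400+1.5333) = 2.2027 m
margins: 0.0200+0.0100+0.0200 = 0.0500 m
S_min ≈ 0.0920+1.7633+2.2027+0.0500  ⇒  S_min = 1027/250 m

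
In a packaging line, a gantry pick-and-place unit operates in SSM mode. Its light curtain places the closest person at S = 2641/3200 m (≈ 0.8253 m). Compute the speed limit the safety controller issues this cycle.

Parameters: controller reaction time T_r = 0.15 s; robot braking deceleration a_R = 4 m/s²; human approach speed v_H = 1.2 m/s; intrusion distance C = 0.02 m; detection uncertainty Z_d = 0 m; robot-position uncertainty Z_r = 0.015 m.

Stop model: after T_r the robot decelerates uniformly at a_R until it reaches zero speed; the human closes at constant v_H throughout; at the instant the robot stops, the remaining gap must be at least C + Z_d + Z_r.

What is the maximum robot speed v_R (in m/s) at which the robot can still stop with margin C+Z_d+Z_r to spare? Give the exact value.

v_R_max = 21/20 m/s = 1.0500 m/s

collect terms ⇒ (1/8)·v_R² + (9/20)·v_R + (-1953/3200) = 0
  disc = (9/20)² − 4·(1/8)·(-1953/3200) = 3249/6400 ; √disc = 57/80
  v_R = (−(9/20) + 57/80) / (2·(1/8)) = 21/20 m/s
check:
stop time T_s = (21/20)/4 = 0.2625 s
reaction-phase robot travel = 1.0500·0.1500 = 0.1575 m
braking distance = 1.0500²/(2·4.0000) = 0.1378 m
person approaches 1.2000·(0.1500+0.2625) = 0.4950 m
C+Z_d+Z_r = 0.0200+0.0000+0.0150 = 0.0350 m
sum ≈ 0.1575+0.1378+0.4950+0.0350 ≈ 0.8253 m = S ✓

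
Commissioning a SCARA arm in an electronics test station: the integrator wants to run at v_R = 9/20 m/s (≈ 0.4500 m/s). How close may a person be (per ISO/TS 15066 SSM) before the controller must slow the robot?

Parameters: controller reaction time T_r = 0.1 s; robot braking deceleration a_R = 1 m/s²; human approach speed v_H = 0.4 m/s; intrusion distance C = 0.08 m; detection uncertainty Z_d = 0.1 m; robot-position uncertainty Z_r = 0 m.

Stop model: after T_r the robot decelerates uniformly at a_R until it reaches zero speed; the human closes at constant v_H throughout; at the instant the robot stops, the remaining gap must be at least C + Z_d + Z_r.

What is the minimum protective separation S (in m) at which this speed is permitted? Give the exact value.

S_min = 437/800 m = 0.5463 m

T_s = v_R/a_R = (9/20)/1 = 0.4500 s
robot in T_r: 0.4500·0.1000 = 0.0450 m
robot covers 0.4500·0.4500 − ½·1.0000·0.4500² = 0.1013 m while stopping
human closes 0.4000·0.5500 = 0.2200 m
residual clearance needed = 0.0800+0.1000+0.0000 = 0.1800 m
S_min ≈ 0.0450+0.1013+0.2200+0.1800  ⇒  S_min = 437/800 m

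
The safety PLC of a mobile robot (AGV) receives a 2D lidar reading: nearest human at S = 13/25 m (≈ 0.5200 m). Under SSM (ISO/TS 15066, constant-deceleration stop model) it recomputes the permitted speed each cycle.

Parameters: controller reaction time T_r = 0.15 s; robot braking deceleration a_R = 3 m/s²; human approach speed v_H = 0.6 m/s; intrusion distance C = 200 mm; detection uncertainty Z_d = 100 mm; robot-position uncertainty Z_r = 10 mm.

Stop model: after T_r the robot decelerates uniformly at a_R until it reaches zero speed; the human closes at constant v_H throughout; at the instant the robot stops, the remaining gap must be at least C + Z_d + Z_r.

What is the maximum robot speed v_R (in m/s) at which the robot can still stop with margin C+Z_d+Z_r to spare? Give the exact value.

quadratic (1/6)·v² + (7/20)·v + (-3/25) = 0
  disc = (7/20)² − 4·(1/6)·(-3/25) = 81/400 ; √disc = 9/20
  v_R = (−(7/20) + 9/20) / (2·(1/6)) = 3/10 m/s
check:
braking lasts T_s = (3/10)/3 = 0.1000 s
robot in T_r: 0.3000·0.1500 = 0.0450 m
robot covers 0.3000·0.1000 − ½·3.0000·0.1000² = 0.0150 m while stopping
person approaches 0.6000·(0.1500+0.1000) = 0.1500 m
residual clearance needed = 0.2000+0.1000+0.0100 = 0.3100 m
sum ≈ 0.0450+0.0150+0.1500+0.3100 ≈ 0.5200 m = S ✓

v_R_max = 3/10 m/s = 0.3000 m/s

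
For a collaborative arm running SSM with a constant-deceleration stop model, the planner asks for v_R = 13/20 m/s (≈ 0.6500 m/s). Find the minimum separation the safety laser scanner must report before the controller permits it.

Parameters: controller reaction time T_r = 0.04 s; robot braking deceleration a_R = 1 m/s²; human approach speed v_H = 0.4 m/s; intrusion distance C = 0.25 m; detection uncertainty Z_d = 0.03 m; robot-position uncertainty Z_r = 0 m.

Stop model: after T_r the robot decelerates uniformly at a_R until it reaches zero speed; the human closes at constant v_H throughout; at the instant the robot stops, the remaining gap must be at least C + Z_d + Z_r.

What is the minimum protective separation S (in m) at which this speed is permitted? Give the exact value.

stop time T_s = (13/20)/1 = 0.6500 s
reaction-phase robot travel = 0.6500·0.0400 = 0.0260 m
robot under decel: 0.6500²/(2·1.0000) = 0.2112 m
human over T_r+T_s: 0.4000·(0.0400+0.6500) = 0.2760 m
margins: 0.2500+0.0300+0.0000 = 0.2800 m
S_min ≈ 0.0260+0.2112+0.2760+0.2800  ⇒  S_min = 3173/4000 m

S_min = 3173/4000 m = 0.7933 m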